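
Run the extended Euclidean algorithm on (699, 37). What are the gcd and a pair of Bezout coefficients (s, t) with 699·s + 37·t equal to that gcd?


Euclidean algorithm on (699, 37) — divide until remainder is 0:
  699 = 18 · 37 + 33
  37 = 1 · 33 + 4
  33 = 8 · 4 + 1
  4 = 4 · 1 + 0
gcd(699, 37) = 1.
Track Bezout coefficients alongside the remainders: start with r₀ = 699 = a·1 + b·0 (s = 1, t = 0) and r₁ = 37 = a·0 + b·1 (s = 0, t = 1); each new remainder r_{k+1} = r_{k-1} − q_k·r_k inherits s_{k+1} = s_{k-1} − q_k·s_k, t_{k+1} = t_{k-1} − q_k·t_k, so r_k = a·s_k + b·t_k at every step:
  q = 18: r = 33, s = 1 − 18·0 = 1, t = 0 − 18·1 = -18  (check: 699·1 + 37·(-18) = 33)
  q = 1: r = 4, s = 0 − 1·1 = -1, t = 1 − 1·(-18) = 19  (check: 699·(-1) + 37·19 = 4)
  q = 8: r = 1, s = 1 − 8·(-1) = 9, t = -18 − 8·19 = -170  (check: 699·9 + 37·(-170) = 1)
The row with r = 1 (the gcd) gives the Bezout coefficients s = 9, t = -170.
Result: 699 · (9) + 37 · (-170) = 1.

gcd(699, 37) = 1; s = 9, t = -170 (check: 699·9 + 37·(-170) = 1).


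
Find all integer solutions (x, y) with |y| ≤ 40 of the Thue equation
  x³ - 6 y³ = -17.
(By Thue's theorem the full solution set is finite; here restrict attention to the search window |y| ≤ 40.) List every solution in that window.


The equation is x³ - 6y³ = -17. For fixed y, x³ = 6·y³ − 17, so a solution requires the RHS to be a perfect cube.
Strategy: iterate y from -40 to 40, compute RHS = 6·y³ − 17, and check whether it is a (positive or negative) perfect cube.
Check small values of y:
  y = 0: RHS = -17 is not a perfect cube.
  y = 1: RHS = -11 is not a perfect cube.
  y = -1: RHS = -23 is not a perfect cube.
  y = 2: RHS = 31 is not a perfect cube.
  y = -2: RHS = -65 is not a perfect cube.
  y = 3: RHS = 145 is not a perfect cube.
  y = -3: RHS = -179 is not a perfect cube.
Continuing the search up to |y| = 40 finds no solutions either.
No (x, y) in the scanned range satisfies the equation.

No integer solutions with |y| ≤ 40.


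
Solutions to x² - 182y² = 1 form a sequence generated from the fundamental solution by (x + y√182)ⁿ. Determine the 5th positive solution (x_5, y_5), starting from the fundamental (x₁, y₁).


Step 1: Find the fundamental solution (x₁, y₁) of x² - 182y² = 1.
  Expand √182 as a continued fraction. a₀ = ⌊√182⌋ = 13; iterate m_{k+1} = d_k·a_k − m_k, d_{k+1} = (182 − m_{k+1}²)/d_k, a_{k+1} = ⌊(a₀ + m_{k+1})/d_{k+1}⌋ (starting m₀ = 0, d₀ = 1), with convergents p_k = a_k·p_{k-1} + p_{k-2}, q_k = a_k·q_{k-1} + q_{k-2} (p₋₁ = 1, q₋₁ = 0):
  k = 0: a₀ = 13; p₀/q₀ = 13/1; p₀² − 182·q₀² = 169 − 182 = -13.
  k = 1: m = 13, d = 13, a = ⌊(13 + 13)/13⌋ = 2; p/q = (2·13 + 1)/(2·1 + 0) = 27/2; p² − 182·q² = 729 − 728 = 1.
  The first convergent with p² − 182·q² = 1 gives the fundamental solution (x₁, y₁) = (27, 2).
Step 2: Apply the recurrence (x_{n+1}, y_{n+1}) = (x₁x_n + 182y₁y_n, x₁y_n + y₁x_n) repeatedly.
  From (x_1, y_1) = (27, 2): x_2 = 27·27 + 182·2·2 = 1457; y_2 = 27·2 + 2·27 = 108.
  From (x_2, y_2) = (1457, 108): x_3 = 27·1457 + 182·2·108 = 78651; y_3 = 27·108 + 2·1457 = 5830.
  From (x_3, y_3) = (78651, 5830): x_4 = 27·78651 + 182·2·5830 = 4245697; y_4 = 27·5830 + 2·78651 = 314712.
  From (x_4, y_4) = (4245697, 314712): x_5 = 27·4245697 + 182·2·314712 = 229188987; y_5 = 27·314712 + 2·4245697 = 16988618.
Step 3: Verify x_5² - 182·y_5² = 52527591762086169 - 52527591762086168 = 1 (should be 1). ✓

(x_1, y_1) = (27, 2); (x_5, y_5) = (229188987, 16988618).


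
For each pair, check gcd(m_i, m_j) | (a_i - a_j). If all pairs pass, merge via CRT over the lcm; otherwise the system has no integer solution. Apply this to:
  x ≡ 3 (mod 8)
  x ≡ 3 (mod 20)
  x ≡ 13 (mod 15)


Moduli 8, 20, 15 are not pairwise coprime, so CRT works modulo lcm(m_i) when all pairwise compatibility conditions hold.
Pairwise compatibility: gcd(m_i, m_j) must divide a_i - a_j for every pair.
Merge one congruence at a time:
  Start: x ≡ 3 (mod 8).
  Combine with x ≡ 3 (mod 20): gcd(8, 20) = 4; 3 - 3 = 0, which IS divisible by 4, so compatible.
    Write x = 3 + 8·t and substitute into x ≡ 3 (mod 20): 8·t ≡ 3 − 3 = 0 (mod 20).
    Divide the congruence (and modulus) by g = 4: 2·t ≡ 0 (mod 5).
    The inverse of 2 mod 5 is 3 (since 2·3 = 6 = 1·5 + 1), so t ≡ 3·0 = 0 ≡ 0 (mod 5).
    Then x = 3 + 8·0 = 3, valid modulo lcm(8, 20) = 40: x ≡ 3 (mod 40).
  Combine with x ≡ 13 (mod 15): gcd(40, 15) = 5; 13 - 3 = 10, which IS divisible by 5, so compatible.
    Write x = 3 + 40·t and substitute into x ≡ 13 (mod 15): 40·t ≡ 13 − 3 = 10 (mod 15).
    Divide the congruence (and modulus) by g = 5: 8·t ≡ 2 (mod 3).
    Reduce coefficients mod 3: 2·t ≡ 2 (mod 3).
    The inverse of 2 mod 3 is 2 (since 2·2 = 4 = 1·3 + 1), so t ≡ 2·2 = 4 ≡ 1 (mod 3).
    Then x = 3 + 40·1 = 43, valid modulo lcm(40, 15) = 120: x ≡ 43 (mod 120).
Verify: 43 mod 8 = 3, 43 mod 20 = 3, 43 mod 15 = 13.

x ≡ 43 (mod 120).


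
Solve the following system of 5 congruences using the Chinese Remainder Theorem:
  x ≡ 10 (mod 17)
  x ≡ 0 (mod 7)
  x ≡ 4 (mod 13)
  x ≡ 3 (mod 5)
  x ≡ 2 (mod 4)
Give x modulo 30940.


Product of moduli M = 17 · 7 · 13 · 5 · 4 = 30940.
Merge one congruence at a time:
  Start: x ≡ 10 (mod 17).
  Combine with x ≡ 0 (mod 7); new modulus lcm = 119.
    Write x = 10 + 17·t and substitute into x ≡ 0 (mod 7): 17·t ≡ 0 − 10 = -10 (mod 7).
    Reduce coefficients mod 7: 3·t ≡ 4 (mod 7).
    The inverse of 3 mod 7 is 5 (since 3·5 = 15 = 2·7 + 1), so t ≡ 5·4 = 20 ≡ 6 (mod 7).
    Then x = 10 + 17·6 = 112, valid modulo lcm(17, 7) = 119: x ≡ 112 (mod 119).
  Combine with x ≡ 4 (mod 13); new modulus lcm = 1547.
    Write x = 112 + 119·t and substitute into x ≡ 4 (mod 13): 119·t ≡ 4 − 112 = -108 (mod 13).
    Reduce coefficients mod 13: 2·t ≡ 9 (mod 13).
    The inverse of 2 mod 13 is 7 (since 2·7 = 14 = 1·13 + 1), so t ≡ 7·9 = 63 ≡ 11 (mod 13).
    Then x = 112 + 119·11 = 1421, valid modulo lcm(119, 13) = 1547: x ≡ 1421 (mod 1547).
  Combine with x ≡ 3 (mod 5); new modulus lcm = 7735.
    Write x = 1421 + 1547·t and substitute into x ≡ 3 (mod 5): 1547·t ≡ 3 − 1421 = -1418 (mod 5).
    Reduce coefficients mod 5: 2·t ≡ 2 (mod 5).
    The inverse of 2 mod 5 is 3 (since 2·3 = 6 = 1·5 + 1), so t ≡ 3·2 = 6 ≡ 1 (mod 5).
    Then x = 1421 + 1547·1 = 2968, valid modulo lcm(1547, 5) = 7735: x ≡ 2968 (mod 7735).
  Combine with x ≡ 2 (mod 4); new modulus lcm = 30940.
    Write x = 2968 + 7735·t and substitute into x ≡ 2 (mod 4): 7735·t ≡ 2 − 2968 = -2966 (mod 4).
    Reduce coefficients mod 4: 3·t ≡ 2 (mod 4).
    The inverse of 3 mod 4 is 3 (since 3·3 = 9 = 2·4 + 1), so t ≡ 3·2 = 6 ≡ 2 (mod 4).
    Then x = 2968 + 7735·2 = 18438, valid modulo lcm(7735, 4) = 30940: x ≡ 18438 (mod 30940).
Verify against each original: 18438 mod 17 = 10, 18438 mod 7 = 0, 18438 mod 13 = 4, 18438 mod 5 = 3, 18438 mod 4 = 2.

x ≡ 18438 (mod 30940).


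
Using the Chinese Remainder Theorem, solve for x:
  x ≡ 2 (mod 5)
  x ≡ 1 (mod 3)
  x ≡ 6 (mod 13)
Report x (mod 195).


Moduli 5, 3, 13 are pairwise coprime; by CRT there is a unique solution modulo M = 5 · 3 · 13 = 195.
Solve pairwise, accumulating the modulus:
  Start with x ≡ 2 (mod 5).
  Combine with x ≡ 1 (mod 3): since gcd(5, 3) = 1, we get a unique residue mod 15.
    Write x = 2 + 5·t and substitute into x ≡ 1 (mod 3): 5·t ≡ 1 − 2 = -1 (mod 3).
    Reduce coefficients mod 3: 2·t ≡ 2 (mod 3).
    The inverse of 2 mod 3 is 2 (since 2·2 = 4 = 1·3 + 1), so t ≡ 2·2 = 4 ≡ 1 (mod 3).
    Then x = 2 + 5·1 = 7, valid modulo lcm(5, 3) = 15: x ≡ 7 (mod 15).
  Combine with x ≡ 6 (mod 13): since gcd(15, 13) = 1, we get a unique residue mod 195.
    Write x = 7 + 15·t and substitute into x ≡ 6 (mod 13): 15·t ≡ 6 − 7 = -1 (mod 13).
    Reduce coefficients mod 13: 2·t ≡ 12 (mod 13).
    The inverse of 2 mod 13 is 7 (since 2·7 = 14 = 1·13 + 1), so t ≡ 7·12 = 84 ≡ 6 (mod 13).
    Then x = 7 + 15·6 = 97, valid modulo lcm(15, 13) = 195: x ≡ 97 (mod 195).
Verify: 97 mod 5 = 2 ✓, 97 mod 3 = 1 ✓, 97 mod 13 = 6 ✓.

x ≡ 97 (mod 195).


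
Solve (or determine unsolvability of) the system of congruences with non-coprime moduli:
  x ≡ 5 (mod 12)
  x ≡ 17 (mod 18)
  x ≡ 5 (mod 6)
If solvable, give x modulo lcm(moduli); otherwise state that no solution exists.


Moduli 12, 18, 6 are not pairwise coprime, so CRT works modulo lcm(m_i) when all pairwise compatibility conditions hold.
Pairwise compatibility: gcd(m_i, m_j) must divide a_i - a_j for every pair.
Merge one congruence at a time:
  Start: x ≡ 5 (mod 12).
  Combine with x ≡ 17 (mod 18): gcd(12, 18) = 6; 17 - 5 = 12, which IS divisible by 6, so compatible.
    Write x = 5 + 12·t and substitute into x ≡ 17 (mod 18): 12·t ≡ 17 − 5 = 12 (mod 18).
    Divide the congruence (and modulus) by g = 6: 2·t ≡ 2 (mod 3).
    The inverse of 2 mod 3 is 2 (since 2·2 = 4 = 1·3 + 1), so t ≡ 2·2 = 4 ≡ 1 (mod 3).
    Then x = 5 + 12·1 = 17, valid modulo lcm(12, 18) = 36: x ≡ 17 (mod 36).
  Combine with x ≡ 5 (mod 6): gcd(36, 6) = 6; 5 - 17 = -12, which IS divisible by 6, so compatible.
    Write x = 17 + 36·t and substitute into x ≡ 5 (mod 6): 36·t ≡ 5 − 17 = -12 (mod 6).
    Divide the congruence (and modulus) by g = 6: 6·t ≡ -2 (mod 1).
    Modulo 1 every t works; take t = 0.
    Then x = 17 + 36·0 = 17, valid modulo lcm(36, 6) = 36: x ≡ 17 (mod 36).
Verify: 17 mod 12 = 5, 17 mod 18 = 17, 17 mod 6 = 5.

x ≡ 17 (mod 36).


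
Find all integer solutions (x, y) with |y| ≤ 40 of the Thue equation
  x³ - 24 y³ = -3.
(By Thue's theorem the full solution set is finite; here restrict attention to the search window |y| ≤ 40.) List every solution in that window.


The equation is x³ - 24y³ = -3. For fixed y, x³ = 24·y³ − 3, so a solution requires the RHS to be a perfect cube.
Strategy: iterate y from -40 to 40, compute RHS = 24·y³ − 3, and check whether it is a (positive or negative) perfect cube.
Check small values of y:
  y = 0: RHS = -3 is not a perfect cube.
  y = 1: RHS = 21 is not a perfect cube.
  y = -1: RHS = -27 = (-3)³ ⇒ x = -3 works.
  y = 2: RHS = 189 is not a perfect cube.
  y = -2: RHS = -195 is not a perfect cube.
  y = 3: RHS = 645 is not a perfect cube.
  y = -3: RHS = -651 is not a perfect cube.
Continuing the search up to |y| = 40 finds no further solutions beyond those listed.
Collected solutions: (-3, -1).

Solutions (with |y| ≤ 40): (-3, -1).


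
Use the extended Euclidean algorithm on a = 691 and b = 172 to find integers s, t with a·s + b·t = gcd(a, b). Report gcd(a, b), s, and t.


Euclidean algorithm on (691, 172) — divide until remainder is 0:
  691 = 4 · 172 + 3
  172 = 57 · 3 + 1
  3 = 3 · 1 + 0
gcd(691, 172) = 1.
Track Bezout coefficients alongside the remainders: start with r₀ = 691 = a·1 + b·0 (s = 1, t = 0) and r₁ = 172 = a·0 + b·1 (s = 0, t = 1); each new remainder r_{k+1} = r_{k-1} − q_k·r_k inherits s_{k+1} = s_{k-1} − q_k·s_k, t_{k+1} = t_{k-1} − q_k·t_k, so r_k = a·s_k + b·t_k at every step:
  q = 4: r = 3, s = 1 − 4·0 = 1, t = 0 − 4·1 = -4  (check: 691·1 + 172·(-4) = 3)
  q = 57: r = 1, s = 0 − 57·1 = -57, t = 1 − 57·(-4) = 229  (check: 691·(-57) + 172·229 = 1)
The row with r = 1 (the gcd) gives the Bezout coefficients s = -57, t = 229.
Result: 691 · (-57) + 172 · (229) = 1.

gcd(691, 172) = 1; s = -57, t = 229 (check: 691·(-57) + 172·229 = 1).


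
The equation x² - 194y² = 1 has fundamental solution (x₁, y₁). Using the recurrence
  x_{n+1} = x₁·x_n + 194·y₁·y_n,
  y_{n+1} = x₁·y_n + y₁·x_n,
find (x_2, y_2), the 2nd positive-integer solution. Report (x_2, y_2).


Step 1: Find the fundamental solution (x₁, y₁) of x² - 194y² = 1.
  Expand √194 as a continued fraction. a₀ = ⌊√194⌋ = 13; iterate m_{k+1} = d_k·a_k − m_k, d_{k+1} = (194 − m_{k+1}²)/d_k, a_{k+1} = ⌊(a₀ + m_{k+1})/d_{k+1}⌋ (starting m₀ = 0, d₀ = 1), with convergents p_k = a_k·p_{k-1} + p_{k-2}, q_k = a_k·q_{k-1} + q_{k-2} (p₋₁ = 1, q₋₁ = 0):
  k = 0: a₀ = 13; p₀/q₀ = 13/1; p₀² − 194·q₀² = 169 − 194 = -25.
  k = 1: m = 13, d = 25, a = ⌊(13 + 13)/25⌋ = 1; p/q = (1·13 + 1)/(1·1 + 0) = 14/1; p² − 194·q² = 196 − 194 = 2.
  k = 2: m = 12, d = 2, a = ⌊(13 + 12)/2⌋ = 12; p/q = (12·14 + 13)/(12·1 + 1) = 181/13; p² − 194·q² = 32761 − 32786 = -25.
  k = 3: m = 12, d = 25, a = ⌊(13 + 12)/25⌋ = 1; p/q = (1·181 + 14)/(1·13 + 1) = 195/14; p² − 194·q² = 38025 − 38024 = 1.
  The first convergent with p² − 194·q² = 1 gives the fundamental solution (x₁, y₁) = (195, 14).
Step 2: Apply the recurrence (x_{n+1}, y_{n+1}) = (x₁x_n + 194y₁y_n, x₁y_n + y₁x_n) repeatedly.
  From (x_1, y_1) = (195, 14): x_2 = 195·195 + 194·14·14 = 76049; y_2 = 195·14 + 14·195 = 5460.
Step 3: Verify x_2² - 194·y_2² = 5783450401 - 5783450400 = 1 (should be 1). ✓

(x_1, y_1) = (195, 14); (x_2, y_2) = (76049, 5460).


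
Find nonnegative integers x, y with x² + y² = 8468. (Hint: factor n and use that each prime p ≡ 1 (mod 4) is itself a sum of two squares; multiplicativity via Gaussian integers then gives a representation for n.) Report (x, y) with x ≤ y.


Step 1: Factor n = 8468 = 2^2 · 29 · 73.
Step 2: Check the mod-4 condition on each prime factor: 2 = 2 (special); 29 ≡ 1 (mod 4), exponent 1; 73 ≡ 1 (mod 4), exponent 1.
All primes ≡ 3 (mod 4) appear to even exponent (or don't appear), so by the two-squares theorem n IS expressible as a sum of two squares.
Step 3: Build a representation. Group n = k² · m with k = 2 and m = 29 · 73 = 2117 (a product of primes ≡ 1 (mod 4)); a representation of m scales to one of n via (k·x)² + (k·y)² = k²(x² + y²). Each prime p ≡ 1 (mod 4) is itself a sum of two squares; find a² by testing p − a² for a perfect square:
  29: 29 − 1² = 28, 29 − 2² = 25 = 5² ⇒ 29 = 2² + 5².
  73: 73 − 1² = 72, 73 − 2² = 69, 73 − 3² = 64 = 8² ⇒ 73 = 3² + 8².
  Combine using the Brahmagupta–Fibonacci identity (a² + b²)(c² + d²) = (ac − bd)² + (ad + bc)² = (ac + bd)² + (ad − bc)²:
  29 · 73 = 2117: from (2² + 5²)(3² + 8²), take (2·3 − 5·8, 2·8 + 5·3) = (6 − 40, 16 + 15) = (-34, 31); dropping signs (only squares matter) gives (34, 31); check 34² + 31² = 1156 + 961 = 2117 ✓.
  Scale by k = 2: (2·34, 2·31) = (68, 62).
Step 4: Order so x ≤ y and verify: 62² + 68² = 3844 + 4624 = 8468 = n. ✓

n = 8468 = 62² + 68² (one valid representation with x ≤ y).


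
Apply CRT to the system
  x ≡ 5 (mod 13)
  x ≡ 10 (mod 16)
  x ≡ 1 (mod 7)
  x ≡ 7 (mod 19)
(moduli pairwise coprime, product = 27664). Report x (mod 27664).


Product of moduli M = 13 · 16 · 7 · 19 = 27664.
Merge one congruence at a time:
  Start: x ≡ 5 (mod 13).
  Combine with x ≡ 10 (mod 16); new modulus lcm = 208.
    Write x = 5 + 13·t and substitute into x ≡ 10 (mod 16): 13·t ≡ 10 − 5 = 5 (mod 16).
    The inverse of 13 mod 16 is 5 (since 13·5 = 65 = 4·16 + 1), so t ≡ 5·5 = 25 ≡ 9 (mod 16).
    Then x = 5 + 13·9 = 122, valid modulo lcm(13, 16) = 208: x ≡ 122 (mod 208).
  Combine with x ≡ 1 (mod 7); new modulus lcm = 1456.
    Write x = 122 + 208·t and substitute into x ≡ 1 (mod 7): 208·t ≡ 1 − 122 = -121 (mod 7).
    Reduce coefficients mod 7: 5·t ≡ 5 (mod 7).
    The inverse of 5 mod 7 is 3 (since 5·3 = 15 = 2·7 + 1), so t ≡ 3·5 = 15 ≡ 1 (mod 7).
    Then x = 122 + 208·1 = 330, valid modulo lcm(208, 7) = 1456: x ≡ 330 (mod 1456).
  Combine with x ≡ 7 (mod 19); new modulus lcm = 27664.
    Write x = 330 + 1456·t and substitute into x ≡ 7 (mod 19): 1456·t ≡ 7 − 330 = -323 (mod 19).
    Reduce coefficients mod 19: 12·t ≡ 0 (mod 19).
    The inverse of 12 mod 19 is 8 (since 12·8 = 96 = 5·19 + 1), so t ≡ 8·0 = 0 ≡ 0 (mod 19).
    Then x = 330 + 1456·0 = 330, valid modulo lcm(1456, 19) = 27664: x ≡ 330 (mod 27664).
Verify against each original: 330 mod 13 = 5, 330 mod 16 = 10, 330 mod 7 = 1, 330 mod 19 = 7.

x ≡ 330 (mod 27664).


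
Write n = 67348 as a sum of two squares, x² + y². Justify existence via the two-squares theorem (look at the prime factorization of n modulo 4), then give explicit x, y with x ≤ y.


Step 1: Factor n = 67348 = 2^2 · 113 · 149.
Step 2: Check the mod-4 condition on each prime factor: 2 = 2 (special); 113 ≡ 1 (mod 4), exponent 1; 149 ≡ 1 (mod 4), exponent 1.
All primes ≡ 3 (mod 4) appear to even exponent (or don't appear), so by the two-squares theorem n IS expressible as a sum of two squares.
Step 3: Build a representation. Group n = k² · m with k = 2 and m = 113 · 149 = 16837 (a product of primes ≡ 1 (mod 4)); a representation of m scales to one of n via (k·x)² + (k·y)² = k²(x² + y²). Each prime p ≡ 1 (mod 4) is itself a sum of two squares; find a² by testing p − a² for a perfect square:
  113: 113 − 1² = 112, 113 − 2² = 109, 113 − 3² = 104, 113 − 4² = 97, 113 − 5² = 88, 113 − 6² = 77, 113 − 7² = 64 = 8² ⇒ 113 = 7² + 8².
  149: 149 − 1² = 148, 149 − 2² = 145, 149 − 3² = 140, 149 − 4² = 133, 149 − 5² = 124, 149 − 6² = 113, 149 − 7² = 100 = 10² ⇒ 149 = 7² + 10².
  Combine using the Brahmagupta–Fibonacci identity (a² + b²)(c² + d²) = (ac − bd)² + (ad + bc)² = (ac + bd)² + (ad − bc)²:
  113 · 149 = 16837: from (7² + 8²)(7² + 10²), take (7·7 − 8·10, 7·10 + 8·7) = (49 − 80, 70 + 56) = (-31, 126); dropping signs (only squares matter) gives (31, 126); check 31² + 126² = 961 + 15876 = 16837 ✓.
  Scale by k = 2: (2·31, 2·126) = (62, 252).
Step 4: Order so x ≤ y and verify: 62² + 252² = 3844 + 63504 = 67348 = n. ✓

n = 67348 = 62² + 252² (one valid representation with x ≤ y).


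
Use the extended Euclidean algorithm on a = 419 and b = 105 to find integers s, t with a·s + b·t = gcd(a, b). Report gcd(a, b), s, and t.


Euclidean algorithm on (419, 105) — divide until remainder is 0:
  419 = 3 · 105 + 104
  105 = 1 · 104 + 1
  104 = 104 · 1 + 0
gcd(419, 105) = 1.
Track Bezout coefficients alongside the remainders: start with r₀ = 419 = a·1 + b·0 (s = 1, t = 0) and r₁ = 105 = a·0 + b·1 (s = 0, t = 1); each new remainder r_{k+1} = r_{k-1} − q_k·r_k inherits s_{k+1} = s_{k-1} − q_k·s_k, t_{k+1} = t_{k-1} − q_k·t_k, so r_k = a·s_k + b·t_k at every step:
  q = 3: r = 104, s = 1 − 3·0 = 1, t = 0 − 3·1 = -3  (check: 419·1 + 105·(-3) = 104)
  q = 1: r = 1, s = 0 − 1·1 = -1, t = 1 − 1·(-3) = 4  (check: 419·(-1) + 105·4 = 1)
The row with r = 1 (the gcd) gives the Bezout coefficients s = -1, t = 4.
Result: 419 · (-1) + 105 · (4) = 1.

gcd(419, 105) = 1; s = -1, t = 4 (check: 419·(-1) + 105·4 = 1).


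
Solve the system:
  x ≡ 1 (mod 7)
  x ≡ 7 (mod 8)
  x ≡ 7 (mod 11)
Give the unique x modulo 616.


Moduli 7, 8, 11 are pairwise coprime; by CRT there is a unique solution modulo M = 7 · 8 · 11 = 616.
Solve pairwise, accumulating the modulus:
  Start with x ≡ 1 (mod 7).
  Combine with x ≡ 7 (mod 8): since gcd(7, 8) = 1, we get a unique residue mod 56.
    Write x = 1 + 7·t and substitute into x ≡ 7 (mod 8): 7·t ≡ 7 − 1 = 6 (mod 8).
    The inverse of 7 mod 8 is 7 (since 7·7 = 49 = 6·8 + 1), so t ≡ 7·6 = 42 ≡ 2 (mod 8).
    Then x = 1 + 7·2 = 15, valid modulo lcm(7, 8) = 56: x ≡ 15 (mod 56).
  Combine with x ≡ 7 (mod 11): since gcd(56, 11) = 1, we get a unique residue mod 616.
    Write x = 15 + 56·t and substitute into x ≡ 7 (mod 11): 56·t ≡ 7 − 15 = -8 (mod 11).
    Reduce coefficients mod 11: 1·t ≡ 3 (mod 11).
    So t ≡ 3 (mod 11).
    Then x = 15 + 56·3 = 183, valid modulo lcm(56, 11) = 616: x ≡ 183 (mod 616).
Verify: 183 mod 7 = 1 ✓, 183 mod 8 = 7 ✓, 183 mod 11 = 7 ✓.

x ≡ 183 (mod 616).


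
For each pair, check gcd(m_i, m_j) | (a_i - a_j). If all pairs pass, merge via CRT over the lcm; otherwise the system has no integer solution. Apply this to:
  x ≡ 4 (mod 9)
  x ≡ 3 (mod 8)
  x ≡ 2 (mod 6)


Moduli 9, 8, 6 are not pairwise coprime, so CRT works modulo lcm(m_i) when all pairwise compatibility conditions hold.
Pairwise compatibility: gcd(m_i, m_j) must divide a_i - a_j for every pair.
Merge one congruence at a time:
  Start: x ≡ 4 (mod 9).
  Combine with x ≡ 3 (mod 8): gcd(9, 8) = 1; 3 - 4 = -1, which IS divisible by 1, so compatible.
    Write x = 4 + 9·t and substitute into x ≡ 3 (mod 8): 9·t ≡ 3 − 4 = -1 (mod 8).
    Reduce coefficients mod 8: 1·t ≡ 7 (mod 8).
    So t ≡ 7 (mod 8).
    Then x = 4 + 9·7 = 67, valid modulo lcm(9, 8) = 72: x ≡ 67 (mod 72).
  Combine with x ≡ 2 (mod 6): gcd(72, 6) = 6, and 2 - 67 = -65 is NOT divisible by 6.
    ⇒ system is inconsistent (no integer solution).

No solution (the system is inconsistent).


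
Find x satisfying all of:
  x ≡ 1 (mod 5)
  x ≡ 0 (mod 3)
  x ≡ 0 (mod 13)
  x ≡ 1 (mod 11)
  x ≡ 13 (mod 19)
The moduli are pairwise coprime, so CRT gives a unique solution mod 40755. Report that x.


Product of moduli M = 5 · 3 · 13 · 11 · 19 = 40755.
Merge one congruence at a time:
  Start: x ≡ 1 (mod 5).
  Combine with x ≡ 0 (mod 3); new modulus lcm = 15.
    Write x = 1 + 5·t and substitute into x ≡ 0 (mod 3): 5·t ≡ 0 − 1 = -1 (mod 3).
    Reduce coefficients mod 3: 2·t ≡ 2 (mod 3).
    The inverse of 2 mod 3 is 2 (since 2·2 = 4 = 1·3 + 1), so t ≡ 2·2 = 4 ≡ 1 (mod 3).
    Then x = 1 + 5·1 = 6, valid modulo lcm(5, 3) = 15: x ≡ 6 (mod 15).
  Combine with x ≡ 0 (mod 13); new modulus lcm = 195.
    Write x = 6 + 15·t and substitute into x ≡ 0 (mod 13): 15·t ≡ 0 − 6 = -6 (mod 13).
    Reduce coefficients mod 13: 2·t ≡ 7 (mod 13).
    The inverse of 2 mod 13 is 7 (since 2·7 = 14 = 1·13 + 1), so t ≡ 7·7 = 49 ≡ 10 (mod 13).
    Then x = 6 + 15·10 = 156, valid modulo lcm(15, 13) = 195: x ≡ 156 (mod 195).
  Combine with x ≡ 1 (mod 11); new modulus lcm = 2145.
    Write x = 156 + 195·t and substitute into x ≡ 1 (mod 11): 195·t ≡ 1 − 156 = -155 (mod 11).
    Reduce coefficients mod 11: 8·t ≡ 10 (mod 11).
    The inverse of 8 mod 11 is 7 (since 8·7 = 56 = 5·11 + 1), so t ≡ 7·10 = 70 ≡ 4 (mod 11).
    Then x = 156 + 195·4 = 936, valid modulo lcm(195, 11) = 2145: x ≡ 936 (mod 2145).
  Combine with x ≡ 13 (mod 19); new modulus lcm = 40755.
    Write x = 936 + 2145·t and substitute into x ≡ 13 (mod 19): 2145·t ≡ 13 − 936 = -923 (mod 19).
    Reduce coefficients mod 19: 17·t ≡ 8 (mod 19).
    The inverse of 17 mod 19 is 9 (since 17·9 = 153 = 8·19 + 1), so t ≡ 9·8 = 72 ≡ 15 (mod 19).
    Then x = 936 + 2145·15 = 33111, valid modulo lcm(2145, 19) = 40755: x ≡ 33111 (mod 40755).
Verify against each original: 33111 mod 5 = 1, 33111 mod 3 = 0, 33111 mod 13 = 0, 33111 mod 11 = 1, 33111 mod 19 = 13.

x ≡ 33111 (mod 40755).


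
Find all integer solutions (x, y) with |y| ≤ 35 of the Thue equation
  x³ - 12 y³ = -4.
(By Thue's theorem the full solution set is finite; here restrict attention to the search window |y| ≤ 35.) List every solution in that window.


The equation is x³ - 12y³ = -4. For fixed y, x³ = 12·y³ − 4, so a solution requires the RHS to be a perfect cube.
Strategy: iterate y from -35 to 35, compute RHS = 12·y³ − 4, and check whether it is a (positive or negative) perfect cube.
Check small values of y:
  y = 0: RHS = -4 is not a perfect cube.
  y = 1: RHS = 8 = (2)³ ⇒ x = 2 works.
  y = -1: RHS = -16 is not a perfect cube.
  y = 2: RHS = 92 is not a perfect cube.
  y = -2: RHS = -100 is not a perfect cube.
  y = 3: RHS = 320 is not a perfect cube.
  y = -3: RHS = -328 is not a perfect cube.
Continuing the search up to |y| = 35 finds no further solutions beyond those listed.
Collected solutions: (2, 1).

Solutions (with |y| ≤ 35): (2, 1).


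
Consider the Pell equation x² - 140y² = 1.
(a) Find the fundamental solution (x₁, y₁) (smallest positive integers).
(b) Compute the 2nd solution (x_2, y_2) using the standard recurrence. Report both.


Step 1: Find the fundamental solution (x₁, y₁) of x² - 140y² = 1.
  Expand √140 as a continued fraction. a₀ = ⌊√140⌋ = 11; iterate m_{k+1} = d_k·a_k − m_k, d_{k+1} = (140 − m_{k+1}²)/d_k, a_{k+1} = ⌊(a₀ + m_{k+1})/d_{k+1}⌋ (starting m₀ = 0, d₀ = 1), with convergents p_k = a_k·p_{k-1} + p_{k-2}, q_k = a_k·q_{k-1} + q_{k-2} (p₋₁ = 1, q₋₁ = 0):
  k = 0: a₀ = 11; p₀/q₀ = 11/1; p₀² − 140·q₀² = 121 − 140 = -19.
  k = 1: m = 11, d = 19, a = ⌊(11 + 11)/19⌋ = 1; p/q = (1·11 + 1)/(1·1 + 0) = 12/1; p² − 140·q² = 144 − 140 = 4.
  k = 2: m = 8, d = 4, a = ⌊(11 + 8)/4⌋ = 4; p/q = (4·12 + 11)/(4·1 + 1) = 59/5; p² − 140·q² = 3481 − 3500 = -19.
  k = 3: m = 8, d = 19, a = ⌊(11 + 8)/19⌋ = 1; p/q = (1·59 + 12)/(1·5 + 1) = 71/6; p² − 140·q² = 5041 − 5040 = 1.
  The first convergent with p² − 140·q² = 1 gives the fundamental solution (x₁, y₁) = (71, 6).
Step 2: Apply the recurrence (x_{n+1}, y_{n+1}) = (x₁x_n + 140y₁y_n, x₁y_n + y₁x_n) repeatedly.
  From (x_1, y_1) = (71, 6): x_2 = 71·71 + 140·6·6 = 10081; y_2 = 71·6 + 6·71 = 852.
Step 3: Verify x_2² - 140·y_2² = 101626561 - 101626560 = 1 (should be 1). ✓

(x_1, y_1) = (71, 6); (x_2, y_2) = (10081, 852).


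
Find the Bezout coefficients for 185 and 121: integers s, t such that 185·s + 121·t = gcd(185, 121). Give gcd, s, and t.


Euclidean algorithm on (185, 121) — divide until remainder is 0:
  185 = 1 · 121 + 64
  121 = 1 · 64 + 57
  64 = 1 · 57 + 7
  57 = 8 · 7 + 1
  7 = 7 · 1 + 0
gcd(185, 121) = 1.
Track Bezout coefficients alongside the remainders: start with r₀ = 185 = a·1 + b·0 (s = 1, t = 0) and r₁ = 121 = a·0 + b·1 (s = 0, t = 1); each new remainder r_{k+1} = r_{k-1} − q_k·r_k inherits s_{k+1} = s_{k-1} − q_k·s_k, t_{k+1} = t_{k-1} − q_k·t_k, so r_k = a·s_k + b·t_k at every step:
  q = 1: r = 64, s = 1 − 1·0 = 1, t = 0 − 1·1 = -1  (check: 185·1 + 121·(-1) = 64)
  q = 1: r = 57, s = 0 − 1·1 = -1, t = 1 − 1·(-1) = 2  (check: 185·(-1) + 121·2 = 57)
  q = 1: r = 7, s = 1 − 1·(-1) = 2, t = -1 − 1·2 = -3  (check: 185·2 + 121·(-3) = 7)
  q = 8: r = 1, s = -1 − 8·2 = -17, t = 2 − 8·(-3) = 26  (check: 185·(-17) + 121·26 = 1)
The row with r = 1 (the gcd) gives the Bezout coefficients s = -17, t = 26.
Result: 185 · (-17) + 121 · (26) = 1.

gcd(185, 121) = 1; s = -17, t = 26 (check: 185·(-17) + 121·26 = 1).


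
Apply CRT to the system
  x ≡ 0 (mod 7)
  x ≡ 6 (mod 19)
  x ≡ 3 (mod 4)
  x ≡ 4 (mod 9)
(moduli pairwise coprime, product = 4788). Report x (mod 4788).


Product of moduli M = 7 · 19 · 4 · 9 = 4788.
Merge one congruence at a time:
  Start: x ≡ 0 (mod 7).
  Combine with x ≡ 6 (mod 19); new modulus lcm = 133.
    Write x = 0 + 7·t and substitute into x ≡ 6 (mod 19): 7·t ≡ 6 − 0 = 6 (mod 19).
    The inverse of 7 mod 19 is 11 (since 7·11 = 77 = 4·19 + 1), so t ≡ 11·6 = 66 ≡ 9 (mod 19).
    Then x = 0 + 7·9 = 63, valid modulo lcm(7, 19) = 133: x ≡ 63 (mod 133).
  Combine with x ≡ 3 (mod 4); new modulus lcm = 532.
    Write x = 63 + 133·t and substitute into x ≡ 3 (mod 4): 133·t ≡ 3 − 63 = -60 (mod 4).
    Reduce coefficients mod 4: 1·t ≡ 0 (mod 4).
    So t ≡ 0 (mod 4).
    Then x = 63 + 133·0 = 63, valid modulo lcm(133, 4) = 532: x ≡ 63 (mod 532).
  Combine with x ≡ 4 (mod 9); new modulus lcm = 4788.
    Write x = 63 + 532·t and substitute into x ≡ 4 (mod 9): 532·t ≡ 4 − 63 = -59 (mod 9).
    Reduce coefficients mod 9: 1·t ≡ 4 (mod 9).
    So t ≡ 4 (mod 9).
    Then x = 63 + 532·4 = 2191, valid modulo lcm(532, 9) = 4788: x ≡ 2191 (mod 4788).
Verify against each original: 2191 mod 7 = 0, 2191 mod 19 = 6, 2191 mod 4 = 3, 2191 mod 9 = 4.

x ≡ 2191 (mod 4788).


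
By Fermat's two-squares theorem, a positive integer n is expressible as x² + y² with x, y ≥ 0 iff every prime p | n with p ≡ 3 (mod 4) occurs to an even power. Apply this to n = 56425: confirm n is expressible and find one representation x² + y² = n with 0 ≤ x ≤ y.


Step 1: Factor n = 56425 = 5^2 · 37 · 61.
Step 2: Check the mod-4 condition on each prime factor: 5 ≡ 1 (mod 4), exponent 2; 37 ≡ 1 (mod 4), exponent 1; 61 ≡ 1 (mod 4), exponent 1.
All primes ≡ 3 (mod 4) appear to even exponent (or don't appear), so by the two-squares theorem n IS expressible as a sum of two squares.
Step 3: Build a representation. Group n = k² · m with k = 5 and m = 37 · 61 = 2257 (a product of primes ≡ 1 (mod 4)); a representation of m scales to one of n via (k·x)² + (k·y)² = k²(x² + y²). Each prime p ≡ 1 (mod 4) is itself a sum of two squares; find a² by testing p − a² for a perfect square:
  37: 37 − 1² = 36 = 6² ⇒ 37 = 1² + 6².
  61: 61 − 1² = 60, 61 − 2² = 57, 61 − 3² = 52, 61 − 4² = 45, 61 − 5² = 36 = 6² ⇒ 61 = 5² + 6².
  Combine using the Brahmagupta–Fibonacci identity (a² + b²)(c² + d²) = (ac − bd)² + (ad + bc)² = (ac + bd)² + (ad − bc)²:
  37 · 61 = 2257: from (1² + 6²)(5² + 6²), take (1·5 − 6·6, 1·6 + 6·5) = (5 − 36, 6 + 30) = (-31, 36); dropping signs (only squares matter) gives (31, 36); check 31² + 36² = 961 + 1296 = 2257 ✓.
  Scale by k = 5: (5·31, 5·36) = (155, 180).
Step 4: Order so x ≤ y and verify: 155² + 180² = 24025 + 32400 = 56425 = n. ✓

n = 56425 = 155² + 180² (one valid representation with x ≤ y).


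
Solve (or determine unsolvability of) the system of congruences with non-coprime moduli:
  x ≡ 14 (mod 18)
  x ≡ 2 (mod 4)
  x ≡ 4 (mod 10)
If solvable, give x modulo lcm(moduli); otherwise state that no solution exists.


Moduli 18, 4, 10 are not pairwise coprime, so CRT works modulo lcm(m_i) when all pairwise compatibility conditions hold.
Pairwise compatibility: gcd(m_i, m_j) must divide a_i - a_j for every pair.
Merge one congruence at a time:
  Start: x ≡ 14 (mod 18).
  Combine with x ≡ 2 (mod 4): gcd(18, 4) = 2; 2 - 14 = -12, which IS divisible by 2, so compatible.
    Write x = 14 + 18·t and substitute into x ≡ 2 (mod 4): 18·t ≡ 2 − 14 = -12 (mod 4).
    Divide the congruence (and modulus) by g = 2: 9·t ≡ -6 (mod 2).
    Reduce coefficients mod 2: 1·t ≡ 0 (mod 2).
    So t ≡ 0 (mod 2).
    Then x = 14 + 18·0 = 14, valid modulo lcm(18, 4) = 36: x ≡ 14 (mod 36).
  Combine with x ≡ 4 (mod 10): gcd(36, 10) = 2; 4 - 14 = -10, which IS divisible by 2, so compatible.
    Write x = 14 + 36·t and substitute into x ≡ 4 (mod 10): 36·t ≡ 4 − 14 = -10 (mod 10).
    Divide the congruence (and modulus) by g = 2: 18·t ≡ -5 (mod 5).
    Reduce coefficients mod 5: 3·t ≡ 0 (mod 5).
    The inverse of 3 mod 5 is 2 (since 3·2 = 6 = 1·5 + 1), so t ≡ 2·0 = 0 ≡ 0 (mod 5).
    Then x = 14 + 36·0 = 14, valid modulo lcm(36, 10) = 180: x ≡ 14 (mod 180).
Verify: 14 mod 18 = 14, 14 mod 4 = 2, 14 mod 10 = 4.

x ≡ 14 (mod 180).


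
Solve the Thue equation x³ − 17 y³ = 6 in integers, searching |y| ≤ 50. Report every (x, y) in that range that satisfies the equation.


The equation is x³ - 17y³ = 6. For fixed y, x³ = 17·y³ + 6, so a solution requires the RHS to be a perfect cube.
Strategy: iterate y from -50 to 50, compute RHS = 17·y³ + 6, and check whether it is a (positive or negative) perfect cube.
Check small values of y:
  y = 0: RHS = 6 is not a perfect cube.
  y = 1: RHS = 23 is not a perfect cube.
  y = -1: RHS = -11 is not a perfect cube.
  y = 2: RHS = 142 is not a perfect cube.
  y = -2: RHS = -130 is not a perfect cube.
  y = 3: RHS = 465 is not a perfect cube.
  y = -3: RHS = -453 is not a perfect cube.
Continuing the search up to |y| = 50 finds no solutions either.
No (x, y) in the scanned range satisfies the equation.

No integer solutions with |y| ≤ 50.


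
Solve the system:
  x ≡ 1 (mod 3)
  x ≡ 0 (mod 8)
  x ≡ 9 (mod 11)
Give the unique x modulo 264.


Moduli 3, 8, 11 are pairwise coprime; by CRT there is a unique solution modulo M = 3 · 8 · 11 = 264.
Solve pairwise, accumulating the modulus:
  Start with x ≡ 1 (mod 3).
  Combine with x ≡ 0 (mod 8): since gcd(3, 8) = 1, we get a unique residue mod 24.
    Write x = 1 + 3·t and substitute into x ≡ 0 (mod 8): 3·t ≡ 0 − 1 = -1 (mod 8).
    Reduce coefficients mod 8: 3·t ≡ 7 (mod 8).
    The inverse of 3 mod 8 is 3 (since 3·3 = 9 = 1·8 + 1), so t ≡ 3·7 = 21 ≡ 5 (mod 8).
    Then x = 1 + 3·5 = 16, valid modulo lcm(3, 8) = 24: x ≡ 16 (mod 24).
  Combine with x ≡ 9 (mod 11): since gcd(24, 11) = 1, we get a unique residue mod 264.
    Write x = 16 + 24·t and substitute into x ≡ 9 (mod 11): 24·t ≡ 9 − 16 = -7 (mod 11).
    Reduce coefficients mod 11: 2·t ≡ 4 (mod 11).
    The inverse of 2 mod 11 is 6 (since 2·6 = 12 = 1·11 + 1), so t ≡ 6·4 = 24 ≡ 2 (mod 11).
    Then x = 16 + 24·2 = 64, valid modulo lcm(24, 11) = 264: x ≡ 64 (mod 264).
Verify: 64 mod 3 = 1 ✓, 64 mod 8 = 0 ✓, 64 mod 11 = 9 ✓.

x ≡ 64 (mod 264).


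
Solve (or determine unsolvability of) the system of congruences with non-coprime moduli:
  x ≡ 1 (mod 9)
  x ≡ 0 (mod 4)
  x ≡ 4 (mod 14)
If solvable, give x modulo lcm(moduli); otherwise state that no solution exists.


Moduli 9, 4, 14 are not pairwise coprime, so CRT works modulo lcm(m_i) when all pairwise compatibility conditions hold.
Pairwise compatibility: gcd(m_i, m_j) must divide a_i - a_j for every pair.
Merge one congruence at a time:
  Start: x ≡ 1 (mod 9).
  Combine with x ≡ 0 (mod 4): gcd(9, 4) = 1; 0 - 1 = -1, which IS divisible by 1, so compatible.
    Write x = 1 + 9·t and substitute into x ≡ 0 (mod 4): 9·t ≡ 0 − 1 = -1 (mod 4).
    Reduce coefficients mod 4: 1·t ≡ 3 (mod 4).
    So t ≡ 3 (mod 4).
    Then x = 1 + 9·3 = 28, valid modulo lcm(9, 4) = 36: x ≡ 28 (mod 36).
  Combine with x ≡ 4 (mod 14): gcd(36, 14) = 2; 4 - 28 = -24, which IS divisible by 2, so compatible.
    Write x = 28 + 36·t and substitute into x ≡ 4 (mod 14): 36·t ≡ 4 − 28 = -24 (mod 14).
    Divide the congruence (and modulus) by g = 2: 18·t ≡ -12 (mod 7).
    Reduce coefficients mod 7: 4·t ≡ 2 (mod 7).
    The inverse of 4 mod 7 is 2 (since 4·2 = 8 = 1·7 + 1), so t ≡ 2·2 = 4 ≡ 4 (mod 7).
    Then x = 28 + 36·4 = 172, valid modulo lcm(36, 14) = 252: x ≡ 172 (mod 252).
Verify: 172 mod 9 = 1, 172 mod 4 = 0, 172 mod 14 = 4.

x ≡ 172 (mod 252).


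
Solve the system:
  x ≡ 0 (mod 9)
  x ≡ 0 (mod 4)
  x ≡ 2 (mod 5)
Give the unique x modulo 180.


Moduli 9, 4, 5 are pairwise coprime; by CRT there is a unique solution modulo M = 9 · 4 · 5 = 180.
Solve pairwise, accumulating the modulus:
  Start with x ≡ 0 (mod 9).
  Combine with x ≡ 0 (mod 4): since gcd(9, 4) = 1, we get a unique residue mod 36.
    Write x = 0 + 9·t and substitute into x ≡ 0 (mod 4): 9·t ≡ 0 − 0 = 0 (mod 4).
    Reduce coefficients mod 4: 1·t ≡ 0 (mod 4).
    So t ≡ 0 (mod 4).
    Then x = 0 + 9·0 = 0, valid modulo lcm(9, 4) = 36: x ≡ 0 (mod 36).
  Combine with x ≡ 2 (mod 5): since gcd(36, 5) = 1, we get a unique residue mod 180.
    Write x = 0 + 36·t and substitute into x ≡ 2 (mod 5): 36·t ≡ 2 − 0 = 2 (mod 5).
    Reduce coefficients mod 5: 1·t ≡ 2 (mod 5).
    So t ≡ 2 (mod 5).
    Then x = 0 + 36·2 = 72, valid modulo lcm(36, 5) = 180: x ≡ 72 (mod 180).
Verify: 72 mod 9 = 0 ✓, 72 mod 4 = 0 ✓, 72 mod 5 = 2 ✓.

x ≡ 72 (mod 180).


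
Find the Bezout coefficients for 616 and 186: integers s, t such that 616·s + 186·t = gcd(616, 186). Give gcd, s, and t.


Euclidean algorithm on (616, 186) — divide until remainder is 0:
  616 = 3 · 186 + 58
  186 = 3 · 58 + 12
  58 = 4 · 12 + 10
  12 = 1 · 10 + 2
  10 = 5 · 2 + 0
gcd(616, 186) = 2.
Track Bezout coefficients alongside the remainders: start with r₀ = 616 = a·1 + b·0 (s = 1, t = 0) and r₁ = 186 = a·0 + b·1 (s = 0, t = 1); each new remainder r_{k+1} = r_{k-1} − q_k·r_k inherits s_{k+1} = s_{k-1} − q_k·s_k, t_{k+1} = t_{k-1} − q_k·t_k, so r_k = a·s_k + b·t_k at every step:
  q = 3: r = 58, s = 1 − 3·0 = 1, t = 0 − 3·1 = -3  (check: 616·1 + 186·(-3) = 58)
  q = 3: r = 12, s = 0 − 3·1 = -3, t = 1 − 3·(-3) = 10  (check: 616·(-3) + 186·10 = 12)
  q = 4: r = 10, s = 1 − 4·(-3) = 13, t = -3 − 4·10 = -43  (check: 616·13 + 186·(-43) = 10)
  q = 1: r = 2, s = -3 − 1·13 = -16, t = 10 − 1·(-43) = 53  (check: 616·(-16) + 186·53 = 2)
The row with r = 2 (the gcd) gives the Bezout coefficients s = -16, t = 53.
Result: 616 · (-16) + 186 · (53) = 2.

gcd(616, 186) = 2; s = -16, t = 53 (check: 616·(-16) + 186·53 = 2).


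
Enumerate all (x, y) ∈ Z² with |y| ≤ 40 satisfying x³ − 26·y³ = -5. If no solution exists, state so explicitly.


The equation is x³ - 26y³ = -5. For fixed y, x³ = 26·y³ − 5, so a solution requires the RHS to be a perfect cube.
Strategy: iterate y from -40 to 40, compute RHS = 26·y³ − 5, and check whether it is a (positive or negative) perfect cube.
Check small values of y:
  y = 0: RHS = -5 is not a perfect cube.
  y = 1: RHS = 21 is not a perfect cube.
  y = -1: RHS = -31 is not a perfect cube.
  y = 2: RHS = 203 is not a perfect cube.
  y = -2: RHS = -213 is not a perfect cube.
  y = 3: RHS = 697 is not a perfect cube.
  y = -3: RHS = -707 is not a perfect cube.
Continuing the search up to |y| = 40 finds no solutions either.
No (x, y) in the scanned range satisfies the equation.

No integer solutions with |y| ≤ 40.


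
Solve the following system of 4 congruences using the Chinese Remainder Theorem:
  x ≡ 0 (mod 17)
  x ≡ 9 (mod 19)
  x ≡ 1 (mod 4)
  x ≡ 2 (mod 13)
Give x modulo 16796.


Product of moduli M = 17 · 19 · 4 · 13 = 16796.
Merge one congruence at a time:
  Start: x ≡ 0 (mod 17).
  Combine with x ≡ 9 (mod 19); new modulus lcm = 323.
    Write x = 0 + 17·t and substitute into x ≡ 9 (mod 19): 17·t ≡ 9 − 0 = 9 (mod 19).
    The inverse of 17 mod 19 is 9 (since 17·9 = 153 = 8·19 + 1), so t ≡ 9·9 = 81 ≡ 5 (mod 19).
    Then x = 0 + 17·5 = 85, valid modulo lcm(17, 19) = 323: x ≡ 85 (mod 323).
  Combine with x ≡ 1 (mod 4); new modulus lcm = 1292.
    Write x = 85 + 323·t and substitute into x ≡ 1 (mod 4): 323·t ≡ 1 − 85 = -84 (mod 4).
    Reduce coefficients mod 4: 3·t ≡ 0 (mod 4).
    The inverse of 3 mod 4 is 3 (since 3·3 = 9 = 2·4 + 1), so t ≡ 3·0 = 0 ≡ 0 (mod 4).
    Then x = 85 + 323·0 = 85, valid modulo lcm(323, 4) = 1292: x ≡ 85 (mod 1292).
  Combine with x ≡ 2 (mod 13); new modulus lcm = 16796.
    Write x = 85 + 1292·t and substitute into x ≡ 2 (mod 13): 1292·t ≡ 2 − 85 = -83 (mod 13).
    Reduce coefficients mod 13: 5·t ≡ 8 (mod 13).
    The inverse of 5 mod 13 is 8 (since 5·8 = 40 = 3·13 + 1), so t ≡ 8·8 = 64 ≡ 12 (mod 13).
    Then x = 85 + 1292·12 = 15589, valid modulo lcm(1292, 13) = 16796: x ≡ 15589 (mod 16796).
Verify against each original: 15589 mod 17 = 0, 15589 mod 19 = 9, 15589 mod 4 = 1, 15589 mod 13 = 2.

x ≡ 15589 (mod 16796).


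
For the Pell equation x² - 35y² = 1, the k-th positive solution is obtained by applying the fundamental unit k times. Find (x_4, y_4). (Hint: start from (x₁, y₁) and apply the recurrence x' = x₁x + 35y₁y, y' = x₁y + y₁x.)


Step 1: Find the fundamental solution (x₁, y₁) of x² - 35y² = 1.
  Expand √35 as a continued fraction. a₀ = ⌊√35⌋ = 5; iterate m_{k+1} = d_k·a_k − m_k, d_{k+1} = (35 − m_{k+1}²)/d_k, a_{k+1} = ⌊(a₀ + m_{k+1})/d_{k+1}⌋ (starting m₀ = 0, d₀ = 1), with convergents p_k = a_k·p_{k-1} + p_{k-2}, q_k = a_k·q_{k-1} + q_{k-2} (p₋₁ = 1, q₋₁ = 0):
  k = 0: a₀ = 5; p₀/q₀ = 5/1; p₀² − 35·q₀² = 25 − 35 = -10.
  k = 1: m = 5, d = 10, a = ⌊(5 + 5)/10⌋ = 1; p/q = (1·5 + 1)/(1·1 + 0) = 6/1; p² − 35·q² = 36 − 35 = 1.
  The first convergent with p² − 35·q² = 1 gives the fundamental solution (x₁, y₁) = (6, 1).
Step 2: Apply the recurrence (x_{n+1}, y_{n+1}) = (x₁x_n + 35y₁y_n, x₁y_n + y₁x_n) repeatedly.
  From (x_1, y_1) = (6, 1): x_2 = 6·6 + 35·1·1 = 71; y_2 = 6·1 + 1·6 = 12.
  From (x_2, y_2) = (71, 12): x_3 = 6·71 + 35·1·12 = 846; y_3 = 6·12 + 1·71 = 143.
  From (x_3, y_3) = (846, 143): x_4 = 6·846 + 35·1·143 = 10081; y_4 = 6·143 + 1·846 = 1704.
Step 3: Verify x_4² - 35·y_4² = 101626561 - 101626560 = 1 (should be 1). ✓

(x_1, y_1) = (6, 1); (x_4, y_4) = (10081, 1704).
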